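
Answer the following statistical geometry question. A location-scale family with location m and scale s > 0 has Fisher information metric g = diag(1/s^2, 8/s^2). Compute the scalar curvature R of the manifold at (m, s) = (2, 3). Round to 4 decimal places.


The metric has the form g = (A dm^2 + B ds^2)/s^2 with A = 1, B = 8.
Substitute u = sqrt(A/B)*m: g = B*(du^2 + ds^2)/s^2, i.e. B times the
Poincare upper half-plane metric, which has constant Gaussian curvature -1.
Scaling a 2D metric by a constant c divides the Gaussian curvature by c,
so K = -1/B = -1/(8) = -0.1250 everywhere (the point (m, s) = (2, 3) is irrelevant:
the curvature is constant).
Scalar curvature in dimension 2: R = 2K = -2/(8) = -0.2500.

-0.2500


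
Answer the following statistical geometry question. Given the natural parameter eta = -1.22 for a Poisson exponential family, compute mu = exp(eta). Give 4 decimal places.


Expectation parameter for Poisson exponential family:
mu = exp(eta).
eta = -1.22.
mu = exp(-1.22) = 0.2952

0.2952


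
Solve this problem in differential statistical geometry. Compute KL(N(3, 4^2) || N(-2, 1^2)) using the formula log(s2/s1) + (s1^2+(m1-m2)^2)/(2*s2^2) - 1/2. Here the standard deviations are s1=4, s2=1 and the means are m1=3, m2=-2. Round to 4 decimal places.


KL divergence between normal distributions:
KL = log(s2/s1) + (s1^2 + (m1-m2)^2)/(2*s2^2) - 1/2.
log(1/4) = -1.386294.
(4^2 + (3--2)^2)/(2*1^2) = (16 + 25)/2 = 20.5.
KL = -1.386294 + 20.5 - 0.5 = 18.6137

18.6137


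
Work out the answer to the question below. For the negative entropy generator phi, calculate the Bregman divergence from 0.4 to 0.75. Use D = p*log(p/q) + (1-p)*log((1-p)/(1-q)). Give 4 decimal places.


Bregman divergence with negative entropy generator:
D = p*log(p/q) + (1-p)*log((1-p)/(1-q)).
p = 0.4, q = 0.75.
p*log(p/q) = 0.4*log(0.4/0.75) = -0.251443.
(1-p)*log((1-p)/(1-q)) = 0.6*log(0.6/0.25) = 0.525281.
D = -0.251443 + 0.525281 = 0.2738

0.2738


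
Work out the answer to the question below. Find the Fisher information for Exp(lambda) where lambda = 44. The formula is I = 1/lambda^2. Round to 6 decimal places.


Fisher information for exponential: I(lambda) = 1/lambda^2.
lambda = 44, lambda^2 = 1936.
I = 1/1936 = 0.000517

0.000517


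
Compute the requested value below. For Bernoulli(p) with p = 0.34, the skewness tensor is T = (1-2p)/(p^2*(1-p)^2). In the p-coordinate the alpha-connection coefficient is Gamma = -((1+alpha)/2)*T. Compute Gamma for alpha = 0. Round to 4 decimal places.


Skewness (Amari-Chentsov) tensor: T = (1-2p)/(p^2*(1-p)^2).
p = 0.34, 1-2p = 0.32, p^2 = 0.1156, (1-p)^2 = 0.4356.
T = 0.32/(0.1156 * 0.4356) = 6.354835.
In the p-coordinate, Gamma^(alpha) = Gamma^(0) - (alpha/2)*T with Gamma^(0) = (1/2)*g'(p) = -T/2,
so Gamma^(alpha) = -((1+alpha)/2)*T.
alpha = 0, -(1+alpha)/2 = -0.5.
Gamma = -0.5 * 6.354835 = -3.1774

-3.1774


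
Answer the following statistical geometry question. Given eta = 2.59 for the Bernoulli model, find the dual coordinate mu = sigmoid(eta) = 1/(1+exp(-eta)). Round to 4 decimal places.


Dual coordinate (expectation parameter) for Bernoulli:
mu = 1/(1+exp(-eta)).
eta = 2.59.
exp(-eta) = exp(-2.59) = 0.07502.
mu = 1/(1+0.07502) = 0.9302

0.9302


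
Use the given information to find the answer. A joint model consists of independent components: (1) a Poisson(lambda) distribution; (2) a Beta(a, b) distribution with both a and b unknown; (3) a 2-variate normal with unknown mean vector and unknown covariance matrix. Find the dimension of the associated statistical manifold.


The dimension of a statistical manifold equals the number of free
(independent) real parameters of the model. For a product of independent
blocks the parameter counts add.
- Poisson (lambda): 1.
- Beta (a, b): 2.
- 2-variate normal: 2 (mean) + 2*3/2 = 3 (symmetric covariance) = 5.
Total = 1 + 2 + 5 = 8.
Dimension = 8

8


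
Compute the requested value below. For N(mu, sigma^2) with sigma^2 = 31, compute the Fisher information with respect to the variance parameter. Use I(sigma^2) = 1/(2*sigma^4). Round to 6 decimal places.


Fisher information for variance: I(sigma^2) = 1/(2*sigma^4).
sigma^2 = 31, so sigma^4 = 961.
I = 1/(2*961) = 1/1922 = 0.000520

0.000520


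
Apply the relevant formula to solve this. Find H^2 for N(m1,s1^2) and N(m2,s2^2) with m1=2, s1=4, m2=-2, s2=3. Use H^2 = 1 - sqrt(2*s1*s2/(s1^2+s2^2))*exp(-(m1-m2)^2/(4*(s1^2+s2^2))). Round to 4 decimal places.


Squared Hellinger distance for Gaussians:
H^2 = 1 - sqrt(2*s1*s2/(s1^2+s2^2)) * exp(-(m1-m2)^2/(4*(s1^2+s2^2))).
s1^2 = 16, s2^2 = 9, s1^2+s2^2 = 25.
sqrt(2*4*3/(25)) = 0.979796.
(m1-m2)^2 = (4)^2 = 16.
exp(-16/(4*25)) = exp(-0.16) = 0.852144.
H^2 = 1 - 0.979796*0.852144 = 0.1651

0.1651


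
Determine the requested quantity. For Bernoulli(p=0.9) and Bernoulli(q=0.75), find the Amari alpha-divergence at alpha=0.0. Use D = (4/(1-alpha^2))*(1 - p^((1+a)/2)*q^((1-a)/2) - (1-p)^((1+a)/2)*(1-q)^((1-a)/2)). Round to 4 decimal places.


Amari alpha-divergence:
D = (4/(1-alpha^2))*(1 - p^((1+a)/2)*q^((1-a)/2) - (1-p)^((1+a)/2)*(1-q)^((1-a)/2)).
alpha = 0.0, p = 0.9, q = 0.75.
e1 = (1+alpha)/2 = 0.5, e2 = (1-alpha)/2 = 0.5.
t1 = p^e1 * q^e2 = 0.9^0.5 * 0.75^0.5 = 0.821584.
t2 = (1-p)^e1 * (1-q)^e2 = 0.1^0.5 * 0.25^0.5 = 0.158114.
4/(1-alpha^2) = 4.0.
D = 4.0*(1 - 0.821584 - 0.158114) = 0.0812

0.0812


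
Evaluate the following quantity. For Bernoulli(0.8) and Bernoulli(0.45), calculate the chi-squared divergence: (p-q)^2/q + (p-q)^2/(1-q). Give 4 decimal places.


Chi-squared divergence between Bernoulli distributions:
chi^2 = (p-q)^2/q + (p-q)^2/(1-q).
p = 0.8, q = 0.45, p-q = 0.35.
(p-q)^2 = 0.1225.
term1 = 0.1225/0.45 = 0.272222.
term2 = 0.1225/0.55 = 0.222727.
chi^2 = 0.272222 + 0.222727 = 0.4949

0.4949


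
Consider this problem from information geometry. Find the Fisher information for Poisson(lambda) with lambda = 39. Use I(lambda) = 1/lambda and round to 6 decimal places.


Fisher information for Poisson: I(lambda) = 1/lambda.
lambda = 39.
I(lambda) = 1/39 = 0.025641

0.025641


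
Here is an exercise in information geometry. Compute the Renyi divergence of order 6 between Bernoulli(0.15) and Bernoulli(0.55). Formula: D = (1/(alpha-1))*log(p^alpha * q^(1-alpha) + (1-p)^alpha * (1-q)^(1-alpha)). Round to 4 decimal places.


Renyi divergence of order alpha between Bernoulli distributions:
D = (1/(alpha-1))*log(p^alpha * q^(1-alpha) + (1-p)^alpha * (1-q)^(1-alpha)).
alpha = 6, p = 0.15, q = 0.55.
p^alpha * q^(1-alpha) = 0.15^6 * 0.55^-5 = 0.000226.
(1-p)^alpha * (1-q)^(1-alpha) = 0.85^6 * 0.45^-5 = 20.438593.
sum = 0.000226 + 20.438593 = 20.438819.
D = (1/5)*log(20.438819) = 0.6035

0.6035


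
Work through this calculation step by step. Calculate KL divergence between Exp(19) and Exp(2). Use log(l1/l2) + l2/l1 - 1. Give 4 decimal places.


KL divergence for exponential family:
KL = log(l1/l2) + l2/l1 - 1.
log(19/2) = 2.251292.
2/19 = 0.105263.
KL = 2.251292 + 0.105263 - 1 = 1.3566

1.3566


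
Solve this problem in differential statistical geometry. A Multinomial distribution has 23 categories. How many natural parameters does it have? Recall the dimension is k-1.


Exponential family dimension calculation:
For Multinomial with k=23 categories, dim = k-1 = 22.

22


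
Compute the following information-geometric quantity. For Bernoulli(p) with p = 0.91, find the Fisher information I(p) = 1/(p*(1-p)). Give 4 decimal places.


For Bernoulli(p), Fisher information is I(p) = 1/(p*(1-p)).
p = 0.91, 1-p = 0.09.
p*(1-p) = 0.0819.
I(p) = 1/0.0819 = 12.2100

12.2100


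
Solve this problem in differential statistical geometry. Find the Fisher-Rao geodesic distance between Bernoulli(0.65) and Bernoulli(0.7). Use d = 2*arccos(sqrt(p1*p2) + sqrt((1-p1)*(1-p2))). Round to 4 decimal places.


Geodesic distance on Bernoulli manifold:
d(p1,p2) = 2*arccos(sqrt(p1*p2) + sqrt((1-p1)*(1-p2))).
sqrt(p1*p2) = sqrt(0.65*0.7) = 0.674537.
sqrt((1-p1)*(1-p2)) = sqrt(0.35*0.3) = 0.324037.
arg = 0.674537 + 0.324037 = 0.998574.
d = 2*arccos(0.998574) = 0.1068

0.1068


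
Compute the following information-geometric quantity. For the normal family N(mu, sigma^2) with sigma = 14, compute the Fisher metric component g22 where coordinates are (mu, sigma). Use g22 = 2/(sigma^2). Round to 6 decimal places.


For the 2-parameter normal family, the Fisher metric has:
  g11 = 1/sigma^2, g22 = 2/sigma^2.
sigma = 14, sigma^2 = 196.
g22 = 0.010204

0.010204


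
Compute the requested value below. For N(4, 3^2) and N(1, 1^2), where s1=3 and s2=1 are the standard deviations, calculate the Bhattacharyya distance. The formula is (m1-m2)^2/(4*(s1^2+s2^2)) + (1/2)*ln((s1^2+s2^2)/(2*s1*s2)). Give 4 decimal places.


Bhattacharyya distance between two Gaussians:
DB = (m1-m2)^2/(4*(s1^2+s2^2)) + (1/2)*ln((s1^2+s2^2)/(2*s1*s2)).
(m1-m2)^2 = (3)^2 = 9.
s1^2+s2^2 = 9 + 1 = 10.
term1 = 9/40 = 0.225.
term2 = 0.5*ln(10/6.0) = 0.255413.
DB = 0.225 + 0.255413 = 0.4804

0.4804


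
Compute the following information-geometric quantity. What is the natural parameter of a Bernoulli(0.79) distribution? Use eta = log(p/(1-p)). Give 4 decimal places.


Natural parameter for Bernoulli: eta = log(p/(1-p)).
p = 0.79, 1-p = 0.21.
p/(1-p) = 3.761905.
eta = log(3.761905) = 1.3249

1.3249


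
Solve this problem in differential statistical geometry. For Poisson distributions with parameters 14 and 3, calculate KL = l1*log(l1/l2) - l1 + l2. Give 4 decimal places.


KL divergence for Poisson:
KL = l1*log(l1/l2) - l1 + l2.
l1 = 14, l2 = 3.
log(14/3) = 1.540445.
l1*log(l1/l2) = 14 * 1.540445 = 21.566231.
KL = 21.566231 - 14 + 3 = 10.5662

10.5662


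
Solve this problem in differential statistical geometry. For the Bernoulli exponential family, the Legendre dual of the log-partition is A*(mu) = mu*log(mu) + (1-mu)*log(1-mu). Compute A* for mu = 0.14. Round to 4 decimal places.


Legendre transform for Bernoulli:
A*(mu) = mu*log(mu) + (1-mu)*log(1-mu).
mu = 0.14, 1-mu = 0.86.
mu*log(mu) = 0.14*log(0.14) = -0.275256.
(1-mu)*log(1-mu) = 0.86*log(0.86) = -0.129708.
A* = -0.275256 + -0.129708 = -0.4050

-0.4050


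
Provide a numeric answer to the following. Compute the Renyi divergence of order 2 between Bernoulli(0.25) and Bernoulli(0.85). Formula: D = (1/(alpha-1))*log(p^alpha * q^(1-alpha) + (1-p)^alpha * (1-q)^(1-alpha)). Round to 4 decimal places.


Renyi divergence of order alpha between Bernoulli distributions:
D = (1/(alpha-1))*log(p^alpha * q^(1-alpha) + (1-p)^alpha * (1-q)^(1-alpha)).
alpha = 2, p = 0.25, q = 0.85.
p^alpha * q^(1-alpha) = 0.25^2 * 0.85^-1 = 0.073529.
(1-p)^alpha * (1-q)^(1-alpha) = 0.75^2 * 0.15^-1 = 3.75.
sum = 0.073529 + 3.75 = 3.823529.
D = (1/1)*log(3.823529) = 1.3412

1.3412


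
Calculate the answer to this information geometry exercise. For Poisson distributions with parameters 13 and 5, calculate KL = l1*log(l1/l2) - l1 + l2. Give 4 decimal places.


KL divergence for Poisson:
KL = l1*log(l1/l2) - l1 + l2.
l1 = 13, l2 = 5.
log(13/5) = 0.955511.
l1*log(l1/l2) = 13 * 0.955511 = 12.421649.
KL = 12.421649 - 13 + 5 = 4.4216

4.4216


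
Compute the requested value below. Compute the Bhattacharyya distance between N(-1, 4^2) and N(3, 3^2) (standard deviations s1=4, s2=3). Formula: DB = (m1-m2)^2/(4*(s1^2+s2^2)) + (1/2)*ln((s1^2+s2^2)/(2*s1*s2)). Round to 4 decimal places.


Bhattacharyya distance between two Gaussians:
DB = (m1-m2)^2/(4*(s1^2+s2^2)) + (1/2)*ln((s1^2+s2^2)/(2*s1*s2)).
(m1-m2)^2 = (-4)^2 = 16.
s1^2+s2^2 = 16 + 9 = 25.
term1 = 16/100 = 0.16.
term2 = 0.5*ln(25/24.0) = 0.020411.
DB = 0.16 + 0.020411 = 0.1804

0.1804


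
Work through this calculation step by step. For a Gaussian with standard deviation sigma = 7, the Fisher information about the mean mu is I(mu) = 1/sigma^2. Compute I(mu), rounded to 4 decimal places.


The Fisher information for the mean of a normal distribution is I(mu) = 1/sigma^2.
sigma = 7, so sigma^2 = 49.
I(mu) = 1/49 = 0.0204

0.0204


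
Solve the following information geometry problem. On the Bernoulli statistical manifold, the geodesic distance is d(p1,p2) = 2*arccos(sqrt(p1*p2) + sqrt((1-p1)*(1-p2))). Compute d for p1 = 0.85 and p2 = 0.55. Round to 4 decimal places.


Geodesic distance on Bernoulli manifold:
d(p1,p2) = 2*arccos(sqrt(p1*p2) + sqrt((1-p1)*(1-p2))).
sqrt(p1*p2) = sqrt(0.85*0.55) = 0.68374.
sqrt((1-p1)*(1-p2)) = sqrt(0.15*0.45) = 0.259808.
arg = 0.68374 + 0.259808 = 0.943547.
d = 2*arccos(0.943547) = 0.6752

0.6752


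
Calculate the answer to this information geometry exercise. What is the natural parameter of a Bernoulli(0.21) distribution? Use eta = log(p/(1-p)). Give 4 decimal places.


Natural parameter for Bernoulli: eta = log(p/(1-p)).
p = 0.21, 1-p = 0.79.
p/(1-p) = 0.265823.
eta = log(0.265823) = -1.3249

-1.3249


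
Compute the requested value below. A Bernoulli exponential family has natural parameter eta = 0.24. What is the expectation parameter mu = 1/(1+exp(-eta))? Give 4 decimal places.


Dual coordinate (expectation parameter) for Bernoulli:
mu = 1/(1+exp(-eta)).
eta = 0.24.
exp(-eta) = exp(-0.24) = 0.786628.
mu = 1/(1+0.786628) = 0.5597

0.5597


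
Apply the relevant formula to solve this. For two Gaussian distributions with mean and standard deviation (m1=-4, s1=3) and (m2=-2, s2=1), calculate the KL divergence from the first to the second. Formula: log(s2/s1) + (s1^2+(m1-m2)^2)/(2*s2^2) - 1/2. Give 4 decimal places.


KL divergence between normal distributions:
KL = log(s2/s1) + (s1^2 + (m1-m2)^2)/(2*s2^2) - 1/2.
log(1/3) = -1.098612.
(3^2 + (-4--2)^2)/(2*1^2) = (9 + 4)/2 = 6.5.
KL = -1.098612 + 6.5 - 0.5 = 4.9014

4.9014


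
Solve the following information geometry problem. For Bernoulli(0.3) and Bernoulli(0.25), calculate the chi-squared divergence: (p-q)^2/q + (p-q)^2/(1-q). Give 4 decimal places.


Chi-squared divergence between Bernoulli distributions:
chi^2 = (p-q)^2/q + (p-q)^2/(1-q).
p = 0.3, q = 0.25, p-q = 0.05.
(p-q)^2 = 0.0025.
term1 = 0.0025/0.25 = 0.01.
term2 = 0.0025/0.75 = 0.003333.
chi^2 = 0.01 + 0.003333 = 0.0133

0.0133


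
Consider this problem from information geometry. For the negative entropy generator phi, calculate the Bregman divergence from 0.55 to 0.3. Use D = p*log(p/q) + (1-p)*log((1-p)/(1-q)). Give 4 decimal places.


Bregman divergence with negative entropy generator:
D = p*log(p/q) + (1-p)*log((1-p)/(1-q)).
p = 0.55, q = 0.3.
p*log(p/q) = 0.55*log(0.55/0.3) = 0.333375.
(1-p)*log((1-p)/(1-q)) = 0.45*log(0.45/0.7) = -0.198825.
D = 0.333375 + -0.198825 = 0.1345

0.1345


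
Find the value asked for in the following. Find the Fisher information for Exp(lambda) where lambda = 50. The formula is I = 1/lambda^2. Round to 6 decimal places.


Fisher information for exponential: I(lambda) = 1/lambda^2.
lambda = 50, lambda^2 = 2500.
I = 1/2500 = 0.000400

0.000400


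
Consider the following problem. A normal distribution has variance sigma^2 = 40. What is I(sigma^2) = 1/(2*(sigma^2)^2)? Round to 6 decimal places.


Fisher information for variance: I(sigma^2) = 1/(2*sigma^4).
sigma^2 = 40, so sigma^4 = 1600.
I = 1/(2*1600) = 1/3200 = 0.000313

0.000313


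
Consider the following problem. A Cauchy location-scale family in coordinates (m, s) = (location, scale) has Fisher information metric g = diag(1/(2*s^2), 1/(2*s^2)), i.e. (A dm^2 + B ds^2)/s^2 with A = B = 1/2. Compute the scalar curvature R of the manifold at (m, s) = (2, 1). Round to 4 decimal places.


The metric has the form g = (A dm^2 + B ds^2)/s^2 with A = 1/2, B = 1/2.
Substitute u = sqrt(A/B)*m: g = B*(du^2 + ds^2)/s^2, i.e. B times the
Poincare upper half-plane metric, which has constant Gaussian curvature -1.
Scaling a 2D metric by a constant c divides the Gaussian curvature by c,
so K = -1/B = -1/(1/2) = -2.0000 everywhere (the point (m, s) = (2, 1) is irrelevant:
the curvature is constant).
Scalar curvature in dimension 2: R = 2K = -2/(1/2) = -4.0000.

-4.0000


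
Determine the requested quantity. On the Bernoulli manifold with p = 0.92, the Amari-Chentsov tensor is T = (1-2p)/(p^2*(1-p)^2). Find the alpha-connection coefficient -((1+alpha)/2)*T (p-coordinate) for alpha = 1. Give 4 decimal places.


Skewness (Amari-Chentsov) tensor: T = (1-2p)/(p^2*(1-p)^2).
p = 0.92, 1-2p = -0.84, p^2 = 0.8464, (1-p)^2 = 0.0064.
T = -0.84/(0.8464 * 0.0064) = -155.068526.
In the p-coordinate, Gamma^(alpha) = Gamma^(0) - (alpha/2)*T with Gamma^(0) = (1/2)*g'(p) = -T/2,
so Gamma^(alpha) = -((1+alpha)/2)*T.
alpha = 1, -(1+alpha)/2 = -1.0.
Gamma = -1.0 * -155.068526 = 155.0685

155.0685


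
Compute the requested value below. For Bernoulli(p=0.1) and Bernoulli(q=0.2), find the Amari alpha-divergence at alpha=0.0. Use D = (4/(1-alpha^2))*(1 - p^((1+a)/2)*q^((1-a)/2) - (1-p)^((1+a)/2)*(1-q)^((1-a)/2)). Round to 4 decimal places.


Amari alpha-divergence:
D = (4/(1-alpha^2))*(1 - p^((1+a)/2)*q^((1-a)/2) - (1-p)^((1+a)/2)*(1-q)^((1-a)/2)).
alpha = 0.0, p = 0.1, q = 0.2.
e1 = (1+alpha)/2 = 0.5, e2 = (1-alpha)/2 = 0.5.
t1 = p^e1 * q^e2 = 0.1^0.5 * 0.2^0.5 = 0.141421.
t2 = (1-p)^e1 * (1-q)^e2 = 0.9^0.5 * 0.8^0.5 = 0.848528.
4/(1-alpha^2) = 4.0.
D = 4.0*(1 - 0.141421 - 0.848528) = 0.0402

0.0402


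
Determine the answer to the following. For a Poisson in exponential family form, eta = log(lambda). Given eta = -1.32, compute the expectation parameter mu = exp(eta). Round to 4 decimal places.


Expectation parameter for Poisson exponential family:
mu = exp(eta).
eta = -1.32.
mu = exp(-1.32) = 0.2671

0.2671


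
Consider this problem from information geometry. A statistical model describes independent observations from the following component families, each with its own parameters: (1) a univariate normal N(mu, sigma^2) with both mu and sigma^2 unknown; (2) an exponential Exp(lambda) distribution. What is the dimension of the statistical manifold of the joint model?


The dimension of a statistical manifold equals the number of free
(independent) real parameters of the model. For a product of independent
blocks the parameter counts add.
- normal (mu, sigma^2): 2.
- exponential (lambda): 1.
Total = 2 + 1 = 3.
Dimension = 3

3


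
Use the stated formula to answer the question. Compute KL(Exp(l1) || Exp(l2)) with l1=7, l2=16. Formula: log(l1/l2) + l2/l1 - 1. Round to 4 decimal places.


KL divergence for exponential family:
KL = log(l1/l2) + l2/l1 - 1.
log(7/16) = -0.826679.
16/7 = 2.285714.
KL = -0.826679 + 2.285714 - 1 = 0.4590

0.4590


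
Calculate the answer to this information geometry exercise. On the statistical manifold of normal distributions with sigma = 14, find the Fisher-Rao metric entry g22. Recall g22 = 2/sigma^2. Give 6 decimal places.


For the 2-parameter normal family, the Fisher metric has:
  g11 = 1/sigma^2, g22 = 2/sigma^2.
sigma = 14, sigma^2 = 196.
g22 = 0.010204

0.010204


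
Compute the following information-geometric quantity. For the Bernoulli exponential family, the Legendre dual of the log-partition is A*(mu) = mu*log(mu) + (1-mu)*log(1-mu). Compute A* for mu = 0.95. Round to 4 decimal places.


Legendre transform for Bernoulli:
A*(mu) = mu*log(mu) + (1-mu)*log(1-mu).
mu = 0.95, 1-mu = 0.05.
mu*log(mu) = 0.95*log(0.95) = -0.048729.
(1-mu)*log(1-mu) = 0.05*log(0.05) = -0.149787.
A* = -0.048729 + -0.149787 = -0.1985

-0.1985


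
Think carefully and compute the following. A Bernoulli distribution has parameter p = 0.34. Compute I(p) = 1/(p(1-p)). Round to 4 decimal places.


For Bernoulli(p), Fisher information is I(p) = 1/(p*(1-p)).
p = 0.34, 1-p = 0.66.
p*(1-p) = 0.2244.
I(p) = 1/0.2244 = 4.4563

4.4563


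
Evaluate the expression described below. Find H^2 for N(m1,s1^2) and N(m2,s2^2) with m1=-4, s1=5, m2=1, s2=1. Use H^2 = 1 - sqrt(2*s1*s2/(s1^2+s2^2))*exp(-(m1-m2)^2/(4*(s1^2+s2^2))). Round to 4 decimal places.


Squared Hellinger distance for Gaussians:
H^2 = 1 - sqrt(2*s1*s2/(s1^2+s2^2)) * exp(-(m1-m2)^2/(4*(s1^2+s2^2))).
s1^2 = 25, s2^2 = 1, s1^2+s2^2 = 26.
sqrt(2*5*1/(26)) = 0.620174.
(m1-m2)^2 = (-5)^2 = 25.
exp(-25/(4*26)) = exp(-0.240385) = 0.786325.
H^2 = 1 - 0.620174*0.786325 = 0.5123

0.5123


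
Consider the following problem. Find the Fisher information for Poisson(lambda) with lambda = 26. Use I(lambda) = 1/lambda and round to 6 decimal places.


Fisher information for Poisson: I(lambda) = 1/lambda.
lambda = 26.
I(lambda) = 1/26 = 0.038462

0.038462


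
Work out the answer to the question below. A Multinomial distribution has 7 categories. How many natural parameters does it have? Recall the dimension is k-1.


Exponential family dimension calculation:
For Multinomial with k=7 categories, dim = k-1 = 6.

6


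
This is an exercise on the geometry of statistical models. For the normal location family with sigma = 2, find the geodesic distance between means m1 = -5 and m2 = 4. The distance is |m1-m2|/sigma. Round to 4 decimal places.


On the fixed-variance normal subfamily, geodesic distance = |m1-m2|/sigma.
|-5 - 4| = 9.
sigma = 2.
d = 9/2 = 4.5000

4.5000


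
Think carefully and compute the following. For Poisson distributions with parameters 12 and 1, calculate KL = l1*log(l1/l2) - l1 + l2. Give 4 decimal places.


KL divergence for Poisson:
KL = l1*log(l1/l2) - l1 + l2.
l1 = 12, l2 = 1.
log(12/1) = 2.484907.
l1*log(l1/l2) = 12 * 2.484907 = 29.81888.
KL = 29.81888 - 12 + 1 = 18.8189

18.8189


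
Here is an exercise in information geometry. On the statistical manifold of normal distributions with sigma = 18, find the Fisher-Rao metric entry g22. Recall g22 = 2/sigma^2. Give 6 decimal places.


For the 2-parameter normal family, the Fisher metric has:
  g11 = 1/sigma^2, g22 = 2/sigma^2.
sigma = 18, sigma^2 = 324.
g22 = 0.006173

0.006173


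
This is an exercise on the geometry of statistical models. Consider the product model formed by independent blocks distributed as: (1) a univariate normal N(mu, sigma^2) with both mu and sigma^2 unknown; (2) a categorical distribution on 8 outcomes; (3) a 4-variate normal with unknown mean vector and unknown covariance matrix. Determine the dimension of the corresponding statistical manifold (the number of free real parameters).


The dimension of a statistical manifold equals the number of free
(independent) real parameters of the model. For a product of independent
blocks the parameter counts add.
- normal (mu, sigma^2): 2.
- categorical on 8 outcomes (probabilities sum to 1): 8-1 = 7.
- 4-variate normal: 4 (mean) + 4*5/2 = 10 (symmetric covariance) = 14.
Total = 2 + 7 + 14 = 23.
Dimension = 23

23


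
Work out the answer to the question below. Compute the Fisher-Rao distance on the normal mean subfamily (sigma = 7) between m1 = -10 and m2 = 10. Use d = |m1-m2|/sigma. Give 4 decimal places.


On the fixed-variance normal subfamily, geodesic distance = |m1-m2|/sigma.
|-10 - 10| = 20.
sigma = 7.
d = 20/7 = 2.8571

2.8571


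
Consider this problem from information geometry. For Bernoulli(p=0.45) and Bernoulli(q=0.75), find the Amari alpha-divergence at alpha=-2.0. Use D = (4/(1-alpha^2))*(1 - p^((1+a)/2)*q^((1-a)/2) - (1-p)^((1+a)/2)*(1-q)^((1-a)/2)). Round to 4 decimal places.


Amari alpha-divergence:
D = (4/(1-alpha^2))*(1 - p^((1+a)/2)*q^((1-a)/2) - (1-p)^((1+a)/2)*(1-q)^((1-a)/2)).
alpha = -2.0, p = 0.45, q = 0.75.
e1 = (1+alpha)/2 = -0.5, e2 = (1-alpha)/2 = 1.5.
t1 = p^e1 * q^e2 = 0.45^-0.5 * 0.75^1.5 = 0.968246.
t2 = (1-p)^e1 * (1-q)^e2 = 0.55^-0.5 * 0.25^1.5 = 0.16855.
4/(1-alpha^2) = -1.333333.
D = -1.333333*(1 - 0.968246 - 0.16855) = 0.1824

0.1824


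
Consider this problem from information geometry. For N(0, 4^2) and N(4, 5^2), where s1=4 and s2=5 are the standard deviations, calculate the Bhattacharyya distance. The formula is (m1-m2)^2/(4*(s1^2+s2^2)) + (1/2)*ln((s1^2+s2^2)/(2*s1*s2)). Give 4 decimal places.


Bhattacharyya distance between two Gaussians:
DB = (m1-m2)^2/(4*(s1^2+s2^2)) + (1/2)*ln((s1^2+s2^2)/(2*s1*s2)).
(m1-m2)^2 = (-4)^2 = 16.
s1^2+s2^2 = 16 + 25 = 41.
term1 = 16/164 = 0.097561.
term2 = 0.5*ln(41/40.0) = 0.012346.
DB = 0.097561 + 0.012346 = 0.1099

0.1099


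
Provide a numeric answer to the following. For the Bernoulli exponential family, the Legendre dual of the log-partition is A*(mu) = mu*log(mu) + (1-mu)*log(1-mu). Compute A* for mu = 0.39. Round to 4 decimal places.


Legendre transform for Bernoulli:
A*(mu) = mu*log(mu) + (1-mu)*log(1-mu).
mu = 0.39, 1-mu = 0.61.
mu*log(mu) = 0.39*log(0.39) = -0.367227.
(1-mu)*log(1-mu) = 0.61*log(0.61) = -0.301521.
A* = -0.367227 + -0.301521 = -0.6687

-0.6687


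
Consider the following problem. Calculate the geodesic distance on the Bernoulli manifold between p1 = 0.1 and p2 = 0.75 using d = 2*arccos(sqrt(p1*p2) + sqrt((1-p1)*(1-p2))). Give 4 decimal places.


Geodesic distance on Bernoulli manifold:
d(p1,p2) = 2*arccos(sqrt(p1*p2) + sqrt((1-p1)*(1-p2))).
sqrt(p1*p2) = sqrt(0.1*0.75) = 0.273861.
sqrt((1-p1)*(1-p2)) = sqrt(0.9*0.25) = 0.474342.
arg = 0.273861 + 0.474342 = 0.748203.
d = 2*arccos(0.748203) = 1.4509

1.4509


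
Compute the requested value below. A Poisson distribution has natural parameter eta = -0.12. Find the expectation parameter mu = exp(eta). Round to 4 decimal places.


Expectation parameter for Poisson exponential family:
mu = exp(eta).
eta = -0.12.
mu = exp(-0.12) = 0.8869

0.8869


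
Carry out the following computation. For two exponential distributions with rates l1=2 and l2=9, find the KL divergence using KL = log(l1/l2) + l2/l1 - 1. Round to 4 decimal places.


KL divergence for exponential family:
KL = log(l1/l2) + l2/l1 - 1.
log(2/9) = -1.504077.
9/2 = 4.5.
KL = -1.504077 + 4.5 - 1 = 1.9959

1.9959


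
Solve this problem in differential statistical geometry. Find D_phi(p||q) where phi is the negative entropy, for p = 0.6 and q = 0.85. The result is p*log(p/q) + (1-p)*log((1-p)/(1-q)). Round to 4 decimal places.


Bregman divergence with negative entropy generator:
D = p*log(p/q) + (1-p)*log((1-p)/(1-q)).
p = 0.6, q = 0.85.
p*log(p/q) = 0.6*log(0.6/0.85) = -0.208984.
(1-p)*log((1-p)/(1-q)) = 0.4*log(0.4/0.15) = 0.392332.
D = -0.208984 + 0.392332 = 0.1833

0.1833


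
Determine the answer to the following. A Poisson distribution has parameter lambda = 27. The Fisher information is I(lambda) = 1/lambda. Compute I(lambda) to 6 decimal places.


Fisher information for Poisson: I(lambda) = 1/lambda.
lambda = 27.
I(lambda) = 1/27 = 0.037037

0.037037


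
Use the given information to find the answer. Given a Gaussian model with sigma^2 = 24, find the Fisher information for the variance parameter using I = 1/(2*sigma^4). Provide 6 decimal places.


Fisher information for variance: I(sigma^2) = 1/(2*sigma^4).
sigma^2 = 24, so sigma^4 = 576.
I = 1/(2*576) = 1/1152 = 0.000868

0.000868


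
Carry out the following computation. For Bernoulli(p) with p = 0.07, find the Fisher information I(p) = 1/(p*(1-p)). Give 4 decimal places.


For Bernoulli(p), Fisher information is I(p) = 1/(p*(1-p)).
p = 0.07, 1-p = 0.93.
p*(1-p) = 0.0651.
I(p) = 1/0.0651 = 15.3610

15.3610


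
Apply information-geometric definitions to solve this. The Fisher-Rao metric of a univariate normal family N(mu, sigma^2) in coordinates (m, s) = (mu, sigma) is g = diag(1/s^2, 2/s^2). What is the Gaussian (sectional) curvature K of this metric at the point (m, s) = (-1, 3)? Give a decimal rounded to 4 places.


The metric has the form g = (A dm^2 + B ds^2)/s^2 with A = 1, B = 2.
Substitute u = sqrt(A/B)*m: g = B*(du^2 + ds^2)/s^2, i.e. B times the
Poincare upper half-plane metric, which has constant Gaussian curvature -1.
Scaling a 2D metric by a constant c divides the Gaussian curvature by c,
so K = -1/B = -1/(2) = -0.5000 everywhere (the point (m, s) = (-1, 3) is irrelevant:
the curvature is constant).
The requested Gaussian curvature is K = -0.5000.

-0.5000


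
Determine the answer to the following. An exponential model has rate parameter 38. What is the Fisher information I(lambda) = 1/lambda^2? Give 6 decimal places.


Fisher information for exponential: I(lambda) = 1/lambda^2.
lambda = 38, lambda^2 = 1444.
I = 1/1444 = 0.000693

0.000693


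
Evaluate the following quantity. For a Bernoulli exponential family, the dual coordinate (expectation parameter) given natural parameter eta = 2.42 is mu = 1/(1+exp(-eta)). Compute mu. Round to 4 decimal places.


Dual coordinate (expectation parameter) for Bernoulli:
mu = 1/(1+exp(-eta)).
eta = 2.42.
exp(-eta) = exp(-2.42) = 0.088922.
mu = 1/(1+0.088922) = 0.9183

0.9183


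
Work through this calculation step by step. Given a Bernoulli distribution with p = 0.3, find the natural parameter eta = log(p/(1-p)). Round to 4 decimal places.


Natural parameter for Bernoulli: eta = log(p/(1-p)).
p = 0.3, 1-p = 0.7.
p/(1-p) = 0.428571.
eta = log(0.428571) = -0.8473

-0.8473


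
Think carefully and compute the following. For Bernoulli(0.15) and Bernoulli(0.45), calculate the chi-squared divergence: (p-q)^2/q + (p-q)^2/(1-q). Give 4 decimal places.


Chi-squared divergence between Bernoulli distributions:
chi^2 = (p-q)^2/q + (p-q)^2/(1-q).
p = 0.15, q = 0.45, p-q = -0.3.
(p-q)^2 = 0.09.
term1 = 0.09/0.45 = 0.2.
term2 = 0.09/0.55 = 0.163636.
chi^2 = 0.2 + 0.163636 = 0.3636

0.3636


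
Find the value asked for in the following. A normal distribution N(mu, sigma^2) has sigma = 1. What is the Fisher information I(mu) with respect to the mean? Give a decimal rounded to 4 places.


The Fisher information for the mean of a normal distribution is I(mu) = 1/sigma^2.
sigma = 1, so sigma^2 = 1.
I(mu) = 1/1 = 1.0000

1.0000


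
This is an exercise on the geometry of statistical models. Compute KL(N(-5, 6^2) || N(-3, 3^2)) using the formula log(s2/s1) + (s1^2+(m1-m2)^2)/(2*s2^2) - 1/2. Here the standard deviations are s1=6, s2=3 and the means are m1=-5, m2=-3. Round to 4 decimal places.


KL divergence between normal distributions:
KL = log(s2/s1) + (s1^2 + (m1-m2)^2)/(2*s2^2) - 1/2.
log(3/6) = -0.693147.
(6^2 + (-5--3)^2)/(2*3^2) = (36 + 4)/18 = 2.222222.
KL = -0.693147 + 2.222222 - 0.5 = 1.0291

1.0291


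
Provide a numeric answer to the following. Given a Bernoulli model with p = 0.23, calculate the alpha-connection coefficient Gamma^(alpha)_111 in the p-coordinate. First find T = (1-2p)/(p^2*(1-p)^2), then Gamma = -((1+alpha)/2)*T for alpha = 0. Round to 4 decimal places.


Skewness (Amari-Chentsov) tensor: T = (1-2p)/(p^2*(1-p)^2).
p = 0.23, 1-2p = 0.54, p^2 = 0.0529, (1-p)^2 = 0.5929.
T = 0.54/(0.0529 * 0.5929) = 17.216967.
In the p-coordinate, Gamma^(alpha) = Gamma^(0) - (alpha/2)*T with Gamma^(0) = (1/2)*g'(p) = -T/2,
so Gamma^(alpha) = -((1+alpha)/2)*T.
alpha = 0, -(1+alpha)/2 = -0.5.
Gamma = -0.5 * 17.216967 = -8.6085

-8.6085


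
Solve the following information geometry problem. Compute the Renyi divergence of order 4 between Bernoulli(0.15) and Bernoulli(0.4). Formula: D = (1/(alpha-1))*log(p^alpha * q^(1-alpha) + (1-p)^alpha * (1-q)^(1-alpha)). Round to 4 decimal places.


Renyi divergence of order alpha between Bernoulli distributions:
D = (1/(alpha-1))*log(p^alpha * q^(1-alpha) + (1-p)^alpha * (1-q)^(1-alpha)).
alpha = 4, p = 0.15, q = 0.4.
p^alpha * q^(1-alpha) = 0.15^4 * 0.4^-3 = 0.00791.
(1-p)^alpha * (1-q)^(1-alpha) = 0.85^4 * 0.6^-3 = 2.416696.
sum = 0.00791 + 2.416696 = 2.424606.
D = (1/3)*log(2.424606) = 0.2952

0.2952


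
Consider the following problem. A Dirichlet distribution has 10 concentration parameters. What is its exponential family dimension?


Exponential family dimension calculation:
Dirichlet with 10 components has 10 natural parameters.

10


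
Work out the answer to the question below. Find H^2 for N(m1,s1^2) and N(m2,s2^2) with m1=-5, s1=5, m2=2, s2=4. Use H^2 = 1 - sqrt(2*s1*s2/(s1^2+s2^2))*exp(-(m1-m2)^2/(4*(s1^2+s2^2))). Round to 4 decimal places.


Squared Hellinger distance for Gaussians:
H^2 = 1 - sqrt(2*s1*s2/(s1^2+s2^2)) * exp(-(m1-m2)^2/(4*(s1^2+s2^2))).
s1^2 = 25, s2^2 = 16, s1^2+s2^2 = 41.
sqrt(2*5*4/(41)) = 0.98773.
(m1-m2)^2 = (-7)^2 = 49.
exp(-49/(4*41)) = exp(-0.29878) = 0.741722.
H^2 = 1 - 0.98773*0.741722 = 0.2674

0.2674


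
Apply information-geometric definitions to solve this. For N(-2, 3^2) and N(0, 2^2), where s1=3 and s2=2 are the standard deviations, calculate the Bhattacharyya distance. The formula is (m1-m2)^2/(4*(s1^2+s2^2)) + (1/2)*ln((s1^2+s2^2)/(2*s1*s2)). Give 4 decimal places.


Bhattacharyya distance between two Gaussians:
DB = (m1-m2)^2/(4*(s1^2+s2^2)) + (1/2)*ln((s1^2+s2^2)/(2*s1*s2)).
(m1-m2)^2 = (-2)^2 = 4.
s1^2+s2^2 = 9 + 4 = 13.
term1 = 4/52 = 0.076923.
term2 = 0.5*ln(13/12.0) = 0.040021.
DB = 0.076923 + 0.040021 = 0.1169

0.1169


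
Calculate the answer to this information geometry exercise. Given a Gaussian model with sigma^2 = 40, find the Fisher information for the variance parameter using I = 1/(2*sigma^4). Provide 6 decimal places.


Fisher information for variance: I(sigma^2) = 1/(2*sigma^4).
sigma^2 = 40, so sigma^4 = 1600.
I = 1/(2*1600) = 1/3200 = 0.000313

0.000313


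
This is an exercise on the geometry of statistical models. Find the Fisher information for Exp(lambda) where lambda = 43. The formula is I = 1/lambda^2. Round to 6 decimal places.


Fisher information for exponential: I(lambda) = 1/lambda^2.
lambda = 43, lambda^2 = 1849.
I = 1/1849 = 0.000541

0.000541


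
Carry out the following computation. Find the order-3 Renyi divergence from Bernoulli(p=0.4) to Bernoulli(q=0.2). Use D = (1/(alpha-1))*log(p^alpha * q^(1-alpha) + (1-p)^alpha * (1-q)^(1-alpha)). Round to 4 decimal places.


Renyi divergence of order alpha between Bernoulli distributions:
D = (1/(alpha-1))*log(p^alpha * q^(1-alpha) + (1-p)^alpha * (1-q)^(1-alpha)).
alpha = 3, p = 0.4, q = 0.2.
p^alpha * q^(1-alpha) = 0.4^3 * 0.2^-2 = 1.6.
(1-p)^alpha * (1-q)^(1-alpha) = 0.6^3 * 0.8^-2 = 0.3375.
sum = 1.6 + 0.3375 = 1.9375.
D = (1/2)*log(1.9375) = 0.3307

0.3307


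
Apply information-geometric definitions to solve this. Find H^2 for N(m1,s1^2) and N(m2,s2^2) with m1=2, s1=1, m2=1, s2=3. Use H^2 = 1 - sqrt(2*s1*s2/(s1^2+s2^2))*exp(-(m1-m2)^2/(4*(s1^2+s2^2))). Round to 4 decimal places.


Squared Hellinger distance for Gaussians:
H^2 = 1 - sqrt(2*s1*s2/(s1^2+s2^2)) * exp(-(m1-m2)^2/(4*(s1^2+s2^2))).
s1^2 = 1, s2^2 = 9, s1^2+s2^2 = 10.
sqrt(2*1*3/(10)) = 0.774597.
(m1-m2)^2 = (1)^2 = 1.
exp(-1/(4*10)) = exp(-0.025) = 0.97531.
H^2 = 1 - 0.774597*0.97531 = 0.2445

0.2445


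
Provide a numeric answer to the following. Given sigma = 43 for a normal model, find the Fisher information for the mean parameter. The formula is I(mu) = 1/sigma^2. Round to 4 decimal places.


The Fisher information for the mean of a normal distribution is I(mu) = 1/sigma^2.
sigma = 43, so sigma^2 = 1849.
I(mu) = 1/1849 = 0.0005

0.0005


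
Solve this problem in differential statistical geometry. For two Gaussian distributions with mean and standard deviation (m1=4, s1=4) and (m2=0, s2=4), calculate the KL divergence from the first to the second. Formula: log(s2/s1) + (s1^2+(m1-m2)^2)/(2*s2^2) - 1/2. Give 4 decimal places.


KL divergence between normal distributions:
KL = log(s2/s1) + (s1^2 + (m1-m2)^2)/(2*s2^2) - 1/2.
log(4/4) = 0.0.
(4^2 + (4-0)^2)/(2*4^2) = (16 + 16)/32 = 1.0.
KL = 0.0 + 1.0 - 0.5 = 0.5000

0.5000


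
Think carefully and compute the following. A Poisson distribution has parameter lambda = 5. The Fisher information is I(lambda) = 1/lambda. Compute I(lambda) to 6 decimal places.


Fisher information for Poisson: I(lambda) = 1/lambda.
lambda = 5.
I(lambda) = 1/5 = 0.200000

0.200000


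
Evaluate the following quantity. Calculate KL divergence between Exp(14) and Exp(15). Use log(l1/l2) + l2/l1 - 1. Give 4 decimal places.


KL divergence for exponential family:
KL = log(l1/l2) + l2/l1 - 1.
log(14/15) = -0.068993.
15/14 = 1.071429.
KL = -0.068993 + 1.071429 - 1 = 0.0024

0.0024


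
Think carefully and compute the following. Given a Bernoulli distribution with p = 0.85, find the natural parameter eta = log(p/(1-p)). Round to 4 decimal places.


Natural parameter for Bernoulli: eta = log(p/(1-p)).
p = 0.85, 1-p = 0.15.
p/(1-p) = 5.666667.
eta = log(5.666667) = 1.7346

1.7346


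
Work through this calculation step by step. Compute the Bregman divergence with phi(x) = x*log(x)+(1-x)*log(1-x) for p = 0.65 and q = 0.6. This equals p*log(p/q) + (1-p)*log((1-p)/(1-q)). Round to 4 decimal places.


Bregman divergence with negative entropy generator:
D = p*log(p/q) + (1-p)*log((1-p)/(1-q)).
p = 0.65, q = 0.6.
p*log(p/q) = 0.65*log(0.65/0.6) = 0.052028.
(1-p)*log((1-p)/(1-q)) = 0.35*log(0.35/0.4) = -0.046736.
D = 0.052028 + -0.046736 = 0.0053

0.0053


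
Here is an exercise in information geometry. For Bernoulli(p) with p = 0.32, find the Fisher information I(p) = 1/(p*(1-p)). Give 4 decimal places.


For Bernoulli(p), Fisher information is I(p) = 1/(p*(1-p)).
p = 0.32, 1-p = 0.68.
p*(1-p) = 0.2176.
I(p) = 1/0.2176 = 4.5956

4.5956


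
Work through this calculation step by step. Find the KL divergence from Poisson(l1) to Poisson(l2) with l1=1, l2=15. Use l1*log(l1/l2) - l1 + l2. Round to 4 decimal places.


KL divergence for Poisson:
KL = l1*log(l1/l2) - l1 + l2.
l1 = 1, l2 = 15.
log(1/15) = -2.70805.
l1*log(l1/l2) = 1 * -2.70805 = -2.70805.
KL = -2.70805 - 1 + 15 = 11.2919

11.2919


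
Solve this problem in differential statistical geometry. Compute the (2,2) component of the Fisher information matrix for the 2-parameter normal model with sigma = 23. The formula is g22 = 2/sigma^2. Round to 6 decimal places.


For the 2-parameter normal family, the Fisher metric has:
  g11 = 1/sigma^2, g22 = 2/sigma^2.
sigma = 23, sigma^2 = 529.
g22 = 0.003781

0.003781


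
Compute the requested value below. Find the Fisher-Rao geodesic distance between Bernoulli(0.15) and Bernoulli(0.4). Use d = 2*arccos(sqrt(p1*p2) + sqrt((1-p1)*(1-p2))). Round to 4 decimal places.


Geodesic distance on Bernoulli manifold:
d(p1,p2) = 2*arccos(sqrt(p1*p2) + sqrt((1-p1)*(1-p2))).
sqrt(p1*p2) = sqrt(0.15*0.4) = 0.244949.
sqrt((1-p1)*(1-p2)) = sqrt(0.85*0.6) = 0.714143.
arg = 0.244949 + 0.714143 = 0.959092.
d = 2*arccos(0.959092) = 0.5740

0.5740


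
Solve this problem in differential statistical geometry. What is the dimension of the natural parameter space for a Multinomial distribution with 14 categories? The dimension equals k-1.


Exponential family dimension calculation:
For Multinomial with k=14 categories, dim = k-1 = 13.

13


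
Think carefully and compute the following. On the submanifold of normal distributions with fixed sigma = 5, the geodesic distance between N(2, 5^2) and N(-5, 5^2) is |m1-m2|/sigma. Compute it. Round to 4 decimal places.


On the fixed-variance normal subfamily, geodesic distance = |m1-m2|/sigma.
|2 - -5| = 7.
sigma = 5.
d = 7/5 = 1.4000

1.4000


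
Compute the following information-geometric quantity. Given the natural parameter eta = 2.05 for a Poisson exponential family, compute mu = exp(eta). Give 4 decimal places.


Expectation parameter for Poisson exponential family:
mu = exp(eta).
eta = 2.05.
mu = exp(2.05) = 7.7679

7.7679


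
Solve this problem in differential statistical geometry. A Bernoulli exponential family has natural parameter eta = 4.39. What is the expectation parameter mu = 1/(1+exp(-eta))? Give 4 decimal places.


Dual coordinate (expectation parameter) for Bernoulli:
mu = 1/(1+exp(-eta)).
eta = 4.39.
exp(-eta) = exp(-4.39) = 0.012401.
mu = 1/(1+0.012401) = 0.9878

0.9878


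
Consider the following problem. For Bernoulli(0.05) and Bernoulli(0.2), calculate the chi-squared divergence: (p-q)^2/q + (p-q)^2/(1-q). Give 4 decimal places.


Chi-squared divergence between Bernoulli distributions:
chi^2 = (p-q)^2/q + (p-q)^2/(1-q).
p = 0.05, q = 0.2, p-q = -0.15.
(p-q)^2 = 0.0225.
term1 = 0.0225/0.2 = 0.1125.
term2 = 0.0225/0.8 = 0.028125.
chi^2 = 0.1125 + 0.028125 = 0.1406

0.1406


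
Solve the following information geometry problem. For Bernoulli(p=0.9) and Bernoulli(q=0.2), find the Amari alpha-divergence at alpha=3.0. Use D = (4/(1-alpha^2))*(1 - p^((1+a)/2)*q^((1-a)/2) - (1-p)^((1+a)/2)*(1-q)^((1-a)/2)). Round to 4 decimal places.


Amari alpha-divergence:
D = (4/(1-alpha^2))*(1 - p^((1+a)/2)*q^((1-a)/2) - (1-p)^((1+a)/2)*(1-q)^((1-a)/2)).
alpha = 3.0, p = 0.9, q = 0.2.
e1 = (1+alpha)/2 = 2.0, e2 = (1-alpha)/2 = -1.0.
t1 = p^e1 * q^e2 = 0.9^2.0 * 0.2^-1.0 = 4.05.
t2 = (1-p)^e1 * (1-q)^e2 = 0.1^2.0 * 0.8^-1.0 = 0.0125.
4/(1-alpha^2) = -0.5.
D = -0.5*(1 - 4.05 - 0.0125) = 1.5313

1.5313
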